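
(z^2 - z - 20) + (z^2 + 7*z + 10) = 2*z^2 + 6*z - 10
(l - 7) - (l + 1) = -8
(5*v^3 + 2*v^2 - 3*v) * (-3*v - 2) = -15*v^4 - 16*v^3 + 5*v^2 + 6*v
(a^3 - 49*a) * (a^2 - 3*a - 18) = a^5 - 3*a^4 - 67*a^3 + 147*a^2 + 882*a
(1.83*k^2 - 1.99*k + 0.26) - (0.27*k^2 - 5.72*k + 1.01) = 1.56*k^2 + 3.73*k - 0.75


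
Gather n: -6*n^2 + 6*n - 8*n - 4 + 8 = -6*n^2 - 2*n + 4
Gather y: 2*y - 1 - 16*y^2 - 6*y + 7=-16*y^2 - 4*y + 6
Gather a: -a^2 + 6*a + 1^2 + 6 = -a^2 + 6*a + 7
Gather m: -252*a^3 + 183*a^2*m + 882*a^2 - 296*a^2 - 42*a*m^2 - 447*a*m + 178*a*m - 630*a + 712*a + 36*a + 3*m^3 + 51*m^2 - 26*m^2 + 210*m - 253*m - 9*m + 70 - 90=-252*a^3 + 586*a^2 + 118*a + 3*m^3 + m^2*(25 - 42*a) + m*(183*a^2 - 269*a - 52) - 20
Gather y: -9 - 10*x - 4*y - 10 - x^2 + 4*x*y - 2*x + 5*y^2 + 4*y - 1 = -x^2 + 4*x*y - 12*x + 5*y^2 - 20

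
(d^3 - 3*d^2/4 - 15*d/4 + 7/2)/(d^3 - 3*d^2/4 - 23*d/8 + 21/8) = 2*(4*d^2 + d - 14)/(8*d^2 + 2*d - 21)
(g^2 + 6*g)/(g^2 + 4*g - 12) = g/(g - 2)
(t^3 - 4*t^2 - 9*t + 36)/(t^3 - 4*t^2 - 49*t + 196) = (t^2 - 9)/(t^2 - 49)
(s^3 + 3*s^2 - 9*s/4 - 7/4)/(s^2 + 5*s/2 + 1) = (2*s^2 + 5*s - 7)/(2*(s + 2))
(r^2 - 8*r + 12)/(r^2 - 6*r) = (r - 2)/r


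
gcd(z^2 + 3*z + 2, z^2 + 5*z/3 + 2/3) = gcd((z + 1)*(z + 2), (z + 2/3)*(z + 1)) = z + 1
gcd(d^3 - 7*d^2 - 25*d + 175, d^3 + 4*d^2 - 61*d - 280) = d + 5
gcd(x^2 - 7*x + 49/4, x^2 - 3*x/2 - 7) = x - 7/2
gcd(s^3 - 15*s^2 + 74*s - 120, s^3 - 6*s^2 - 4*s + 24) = s - 6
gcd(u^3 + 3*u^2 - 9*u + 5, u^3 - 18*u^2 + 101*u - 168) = 1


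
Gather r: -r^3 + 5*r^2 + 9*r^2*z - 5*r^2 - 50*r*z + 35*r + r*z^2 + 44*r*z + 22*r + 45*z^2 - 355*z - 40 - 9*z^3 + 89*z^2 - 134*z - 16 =-r^3 + 9*r^2*z + r*(z^2 - 6*z + 57) - 9*z^3 + 134*z^2 - 489*z - 56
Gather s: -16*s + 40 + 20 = 60 - 16*s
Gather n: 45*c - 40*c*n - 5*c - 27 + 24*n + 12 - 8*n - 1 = 40*c + n*(16 - 40*c) - 16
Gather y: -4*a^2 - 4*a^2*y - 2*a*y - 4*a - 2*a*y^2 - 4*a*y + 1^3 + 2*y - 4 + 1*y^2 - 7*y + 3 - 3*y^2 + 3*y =-4*a^2 - 4*a + y^2*(-2*a - 2) + y*(-4*a^2 - 6*a - 2)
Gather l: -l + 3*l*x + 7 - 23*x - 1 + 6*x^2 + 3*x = l*(3*x - 1) + 6*x^2 - 20*x + 6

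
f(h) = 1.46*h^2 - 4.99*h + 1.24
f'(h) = 2.92*h - 4.99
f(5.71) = 20.35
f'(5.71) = 11.68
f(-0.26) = 2.64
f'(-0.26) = -5.75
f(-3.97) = 44.06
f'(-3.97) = -16.58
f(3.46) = 1.45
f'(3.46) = 5.11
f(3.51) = 1.71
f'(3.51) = 5.26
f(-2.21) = 19.40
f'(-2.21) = -11.44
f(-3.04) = 29.90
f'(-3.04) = -13.87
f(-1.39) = 11.00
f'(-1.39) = -9.05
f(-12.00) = 271.36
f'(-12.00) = -40.03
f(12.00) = 151.60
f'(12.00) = 30.05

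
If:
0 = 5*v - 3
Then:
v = 3/5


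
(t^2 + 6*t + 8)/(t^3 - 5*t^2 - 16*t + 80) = (t + 2)/(t^2 - 9*t + 20)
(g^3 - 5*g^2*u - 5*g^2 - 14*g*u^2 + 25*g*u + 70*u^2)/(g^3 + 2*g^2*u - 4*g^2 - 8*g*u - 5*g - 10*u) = (g - 7*u)/(g + 1)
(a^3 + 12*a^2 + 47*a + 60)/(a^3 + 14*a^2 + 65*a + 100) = (a + 3)/(a + 5)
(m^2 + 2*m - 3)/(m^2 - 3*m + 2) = (m + 3)/(m - 2)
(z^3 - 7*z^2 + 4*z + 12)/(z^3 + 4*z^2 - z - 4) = (z^2 - 8*z + 12)/(z^2 + 3*z - 4)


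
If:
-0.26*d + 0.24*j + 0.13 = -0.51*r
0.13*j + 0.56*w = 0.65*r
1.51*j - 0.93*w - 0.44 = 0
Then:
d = 2.500078372977*w + 0.883290881304126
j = 0.615894039735099*w + 0.291390728476821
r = 0.984717269485481*w + 0.0582781456953642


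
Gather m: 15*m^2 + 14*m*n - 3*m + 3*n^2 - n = 15*m^2 + m*(14*n - 3) + 3*n^2 - n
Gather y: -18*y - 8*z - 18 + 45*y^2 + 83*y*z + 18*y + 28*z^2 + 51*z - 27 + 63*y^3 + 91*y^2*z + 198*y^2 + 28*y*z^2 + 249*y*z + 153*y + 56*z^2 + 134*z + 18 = 63*y^3 + y^2*(91*z + 243) + y*(28*z^2 + 332*z + 153) + 84*z^2 + 177*z - 27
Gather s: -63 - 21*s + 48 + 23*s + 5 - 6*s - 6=-4*s - 16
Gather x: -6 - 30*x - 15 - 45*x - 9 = -75*x - 30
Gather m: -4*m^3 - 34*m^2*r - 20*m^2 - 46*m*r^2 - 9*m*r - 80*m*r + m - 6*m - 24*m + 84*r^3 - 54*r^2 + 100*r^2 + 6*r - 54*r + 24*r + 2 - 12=-4*m^3 + m^2*(-34*r - 20) + m*(-46*r^2 - 89*r - 29) + 84*r^3 + 46*r^2 - 24*r - 10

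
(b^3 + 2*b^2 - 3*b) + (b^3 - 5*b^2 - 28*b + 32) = 2*b^3 - 3*b^2 - 31*b + 32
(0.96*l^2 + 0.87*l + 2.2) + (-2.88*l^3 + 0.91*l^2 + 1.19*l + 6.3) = -2.88*l^3 + 1.87*l^2 + 2.06*l + 8.5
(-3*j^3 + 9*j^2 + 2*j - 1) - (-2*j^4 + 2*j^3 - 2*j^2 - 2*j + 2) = 2*j^4 - 5*j^3 + 11*j^2 + 4*j - 3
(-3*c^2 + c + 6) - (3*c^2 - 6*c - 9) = -6*c^2 + 7*c + 15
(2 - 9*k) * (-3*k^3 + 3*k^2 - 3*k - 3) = 27*k^4 - 33*k^3 + 33*k^2 + 21*k - 6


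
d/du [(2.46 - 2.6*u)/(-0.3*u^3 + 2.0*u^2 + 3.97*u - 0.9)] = (-1.56*u^3 + 7.414*u^2 - 9.84*u - 7.4262)/(0.09*u^6 - 1.2*u^5 + 1.618*u^4 + 16.42*u^3 + 12.1609*u^2 - 7.146*u + 0.81)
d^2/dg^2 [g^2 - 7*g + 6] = 2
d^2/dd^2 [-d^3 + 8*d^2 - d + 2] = 16 - 6*d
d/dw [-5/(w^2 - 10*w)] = 10*(w - 5)/(w^2*(w - 10)^2)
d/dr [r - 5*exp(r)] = 1 - 5*exp(r)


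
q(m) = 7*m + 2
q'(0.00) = 7.00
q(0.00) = 2.00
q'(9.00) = 7.00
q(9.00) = 65.00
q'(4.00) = 7.00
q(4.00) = 30.00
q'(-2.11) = 7.00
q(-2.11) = -12.77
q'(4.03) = 7.00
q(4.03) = 30.21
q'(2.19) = 7.00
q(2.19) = 17.33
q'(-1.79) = 7.00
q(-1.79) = -10.53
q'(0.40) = 7.00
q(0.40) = 4.80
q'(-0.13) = 7.00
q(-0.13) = 1.09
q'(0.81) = 7.00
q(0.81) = 7.67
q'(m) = 7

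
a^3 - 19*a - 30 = (a - 5)*(a + 2)*(a + 3)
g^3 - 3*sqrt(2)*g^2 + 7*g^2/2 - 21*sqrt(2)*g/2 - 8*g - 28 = (g + 7/2)*(g - 4*sqrt(2))*(g + sqrt(2))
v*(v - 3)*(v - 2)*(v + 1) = v^4 - 4*v^3 + v^2 + 6*v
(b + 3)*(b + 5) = b^2 + 8*b + 15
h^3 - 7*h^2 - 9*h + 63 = (h - 7)*(h - 3)*(h + 3)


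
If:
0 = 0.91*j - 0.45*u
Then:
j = 0.494505494505495*u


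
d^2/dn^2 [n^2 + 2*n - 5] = 2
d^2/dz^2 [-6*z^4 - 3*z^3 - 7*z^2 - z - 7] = -72*z^2 - 18*z - 14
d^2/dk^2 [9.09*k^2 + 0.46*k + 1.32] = 18.1800000000000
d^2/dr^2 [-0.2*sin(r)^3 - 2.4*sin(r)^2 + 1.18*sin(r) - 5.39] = -1.03*sin(r) - 0.45*sin(3*r) - 4.8*cos(2*r)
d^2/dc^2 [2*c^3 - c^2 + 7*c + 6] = 12*c - 2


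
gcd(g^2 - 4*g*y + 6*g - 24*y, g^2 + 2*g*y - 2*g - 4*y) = 1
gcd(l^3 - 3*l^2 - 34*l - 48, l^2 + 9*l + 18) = l + 3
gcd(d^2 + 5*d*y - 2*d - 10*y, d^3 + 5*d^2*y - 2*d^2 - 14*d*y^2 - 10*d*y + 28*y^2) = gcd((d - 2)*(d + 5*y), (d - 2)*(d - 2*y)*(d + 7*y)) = d - 2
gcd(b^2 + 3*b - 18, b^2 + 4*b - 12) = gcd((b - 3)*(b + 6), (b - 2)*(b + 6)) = b + 6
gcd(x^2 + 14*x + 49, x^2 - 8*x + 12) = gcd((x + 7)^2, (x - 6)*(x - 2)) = 1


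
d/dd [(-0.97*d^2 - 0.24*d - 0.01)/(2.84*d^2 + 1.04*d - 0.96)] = (-0.3272*d^2 + 1.9192*d + 0.2408)/(8.0656*d^4 + 5.9072*d^3 - 4.3712*d^2 - 1.9968*d + 0.9216)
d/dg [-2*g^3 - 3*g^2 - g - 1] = -6*g^2 - 6*g - 1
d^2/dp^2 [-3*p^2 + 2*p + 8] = -6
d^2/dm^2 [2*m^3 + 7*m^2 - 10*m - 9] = 12*m + 14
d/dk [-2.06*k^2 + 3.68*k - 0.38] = 3.68 - 4.12*k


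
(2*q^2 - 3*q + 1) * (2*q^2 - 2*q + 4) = 4*q^4 - 10*q^3 + 16*q^2 - 14*q + 4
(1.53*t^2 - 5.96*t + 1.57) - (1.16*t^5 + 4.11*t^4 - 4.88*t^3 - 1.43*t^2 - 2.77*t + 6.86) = -1.16*t^5 - 4.11*t^4 + 4.88*t^3 + 2.96*t^2 - 3.19*t - 5.29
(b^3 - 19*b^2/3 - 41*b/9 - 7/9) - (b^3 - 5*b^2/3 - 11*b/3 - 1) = -14*b^2/3 - 8*b/9 + 2/9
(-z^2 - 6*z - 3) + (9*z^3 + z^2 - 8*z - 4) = 9*z^3 - 14*z - 7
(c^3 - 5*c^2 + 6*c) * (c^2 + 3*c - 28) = c^5 - 2*c^4 - 37*c^3 + 158*c^2 - 168*c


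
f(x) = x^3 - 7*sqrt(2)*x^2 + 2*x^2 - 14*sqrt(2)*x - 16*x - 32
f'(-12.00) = 585.79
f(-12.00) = -2467.94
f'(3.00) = -56.20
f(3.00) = -183.49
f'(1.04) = -48.99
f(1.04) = -76.65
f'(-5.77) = 155.24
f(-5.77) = -280.54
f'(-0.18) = -32.86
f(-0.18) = -25.82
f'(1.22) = -50.61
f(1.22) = -85.62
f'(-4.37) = 90.53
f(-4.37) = -109.87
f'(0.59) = -44.08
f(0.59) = -55.67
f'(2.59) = -56.59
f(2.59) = -160.34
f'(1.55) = -53.08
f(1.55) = -102.74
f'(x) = 3*x^2 - 14*sqrt(2)*x + 4*x - 14*sqrt(2) - 16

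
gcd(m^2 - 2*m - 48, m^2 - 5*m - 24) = m - 8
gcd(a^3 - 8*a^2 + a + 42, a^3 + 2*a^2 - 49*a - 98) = a^2 - 5*a - 14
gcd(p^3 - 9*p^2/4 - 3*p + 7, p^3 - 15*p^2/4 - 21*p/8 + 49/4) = p^2 - p/4 - 7/2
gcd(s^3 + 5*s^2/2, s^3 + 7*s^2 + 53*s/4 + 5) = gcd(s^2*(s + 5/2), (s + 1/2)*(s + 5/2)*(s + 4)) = s + 5/2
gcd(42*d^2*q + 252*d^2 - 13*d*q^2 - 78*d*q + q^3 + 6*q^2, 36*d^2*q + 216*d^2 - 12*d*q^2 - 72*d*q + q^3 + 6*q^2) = -6*d*q - 36*d + q^2 + 6*q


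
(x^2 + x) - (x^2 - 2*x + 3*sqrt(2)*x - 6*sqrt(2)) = -3*sqrt(2)*x + 3*x + 6*sqrt(2)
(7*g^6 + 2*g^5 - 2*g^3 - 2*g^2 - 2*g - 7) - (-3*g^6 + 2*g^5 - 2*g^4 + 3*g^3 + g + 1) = 10*g^6 + 2*g^4 - 5*g^3 - 2*g^2 - 3*g - 8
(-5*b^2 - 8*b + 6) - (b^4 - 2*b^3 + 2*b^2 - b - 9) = -b^4 + 2*b^3 - 7*b^2 - 7*b + 15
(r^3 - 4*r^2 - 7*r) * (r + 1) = r^4 - 3*r^3 - 11*r^2 - 7*r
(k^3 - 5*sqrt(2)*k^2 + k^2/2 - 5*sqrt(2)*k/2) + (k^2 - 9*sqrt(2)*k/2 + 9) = k^3 - 5*sqrt(2)*k^2 + 3*k^2/2 - 7*sqrt(2)*k + 9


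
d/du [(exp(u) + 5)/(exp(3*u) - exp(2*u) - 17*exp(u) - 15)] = ((exp(u) + 5)*(-3*exp(2*u) + 2*exp(u) + 17) + exp(3*u) - exp(2*u) - 17*exp(u) - 15)*exp(u)/(-exp(3*u) + exp(2*u) + 17*exp(u) + 15)^2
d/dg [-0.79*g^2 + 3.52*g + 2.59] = 3.52 - 1.58*g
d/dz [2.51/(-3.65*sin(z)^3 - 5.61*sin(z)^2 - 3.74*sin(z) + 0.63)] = (27.4845*sin(z)^2 + 28.1622*sin(z) + 9.3874)*cos(z)/(3.65*sin(z)^3 + 5.61*sin(z)^2 + 3.74*sin(z) - 0.63)^2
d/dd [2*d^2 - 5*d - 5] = 4*d - 5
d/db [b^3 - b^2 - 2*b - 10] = 3*b^2 - 2*b - 2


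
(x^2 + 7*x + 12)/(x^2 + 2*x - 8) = (x + 3)/(x - 2)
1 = 1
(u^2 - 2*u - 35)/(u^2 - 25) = (u - 7)/(u - 5)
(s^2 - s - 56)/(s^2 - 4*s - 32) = (s + 7)/(s + 4)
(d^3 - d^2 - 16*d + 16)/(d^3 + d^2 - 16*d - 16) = (d - 1)/(d + 1)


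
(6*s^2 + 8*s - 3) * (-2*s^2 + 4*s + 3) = -12*s^4 + 8*s^3 + 56*s^2 + 12*s - 9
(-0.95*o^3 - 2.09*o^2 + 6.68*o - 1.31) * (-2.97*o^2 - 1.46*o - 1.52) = 2.8215*o^5 + 7.5943*o^4 - 15.3442*o^3 - 2.6853*o^2 - 8.241*o + 1.9912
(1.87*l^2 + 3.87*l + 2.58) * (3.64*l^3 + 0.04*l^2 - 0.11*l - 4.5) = 6.8068*l^5 + 14.1616*l^4 + 9.3403*l^3 - 8.7375*l^2 - 17.6988*l - 11.61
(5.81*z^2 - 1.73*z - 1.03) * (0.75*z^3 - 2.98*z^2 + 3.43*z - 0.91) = 4.3575*z^5 - 18.6113*z^4 + 24.3112*z^3 - 8.1516*z^2 - 1.9586*z + 0.9373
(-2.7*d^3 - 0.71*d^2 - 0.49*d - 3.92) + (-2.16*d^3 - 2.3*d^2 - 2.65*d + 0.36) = -4.86*d^3 - 3.01*d^2 - 3.14*d - 3.56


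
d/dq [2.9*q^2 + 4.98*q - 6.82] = 5.8*q + 4.98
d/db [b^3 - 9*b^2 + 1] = 3*b*(b - 6)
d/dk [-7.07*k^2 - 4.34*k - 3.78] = -14.14*k - 4.34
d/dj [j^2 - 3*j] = 2*j - 3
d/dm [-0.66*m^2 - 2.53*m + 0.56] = -1.32*m - 2.53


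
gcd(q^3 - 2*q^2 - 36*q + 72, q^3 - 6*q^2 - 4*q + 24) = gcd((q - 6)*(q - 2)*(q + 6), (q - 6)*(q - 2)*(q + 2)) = q^2 - 8*q + 12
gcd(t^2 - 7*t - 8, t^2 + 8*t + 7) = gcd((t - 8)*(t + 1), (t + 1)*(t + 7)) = t + 1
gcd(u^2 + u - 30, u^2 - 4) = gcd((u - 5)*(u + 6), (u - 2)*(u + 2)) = 1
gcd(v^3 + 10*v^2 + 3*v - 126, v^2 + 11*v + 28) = v + 7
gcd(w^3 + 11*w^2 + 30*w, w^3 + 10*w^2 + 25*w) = w^2 + 5*w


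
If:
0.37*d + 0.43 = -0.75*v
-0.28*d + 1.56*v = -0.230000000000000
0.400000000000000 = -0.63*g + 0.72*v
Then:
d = -0.63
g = -0.93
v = -0.26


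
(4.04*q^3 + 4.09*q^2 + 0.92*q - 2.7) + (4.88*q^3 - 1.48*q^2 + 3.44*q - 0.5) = 8.92*q^3 + 2.61*q^2 + 4.36*q - 3.2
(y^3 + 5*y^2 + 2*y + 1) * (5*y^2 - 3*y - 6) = 5*y^5 + 22*y^4 - 11*y^3 - 31*y^2 - 15*y - 6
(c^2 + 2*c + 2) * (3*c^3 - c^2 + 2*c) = 3*c^5 + 5*c^4 + 6*c^3 + 2*c^2 + 4*c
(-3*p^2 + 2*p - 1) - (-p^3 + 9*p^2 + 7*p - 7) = p^3 - 12*p^2 - 5*p + 6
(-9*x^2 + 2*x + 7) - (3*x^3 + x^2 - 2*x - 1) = -3*x^3 - 10*x^2 + 4*x + 8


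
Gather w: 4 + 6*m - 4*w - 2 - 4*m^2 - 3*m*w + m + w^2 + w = -4*m^2 + 7*m + w^2 + w*(-3*m - 3) + 2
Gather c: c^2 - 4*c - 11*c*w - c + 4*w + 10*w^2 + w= c^2 + c*(-11*w - 5) + 10*w^2 + 5*w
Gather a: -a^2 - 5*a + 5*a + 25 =25 - a^2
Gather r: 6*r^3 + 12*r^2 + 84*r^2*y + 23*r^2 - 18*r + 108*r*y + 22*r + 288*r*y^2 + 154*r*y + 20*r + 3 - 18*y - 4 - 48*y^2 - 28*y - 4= 6*r^3 + r^2*(84*y + 35) + r*(288*y^2 + 262*y + 24) - 48*y^2 - 46*y - 5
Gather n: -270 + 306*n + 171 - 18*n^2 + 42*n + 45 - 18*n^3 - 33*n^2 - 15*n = -18*n^3 - 51*n^2 + 333*n - 54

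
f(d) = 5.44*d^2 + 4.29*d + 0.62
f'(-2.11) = -18.67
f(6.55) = 262.11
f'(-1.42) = -11.16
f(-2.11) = 15.79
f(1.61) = 21.63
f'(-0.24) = 1.68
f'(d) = 10.88*d + 4.29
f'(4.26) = 50.64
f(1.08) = 11.60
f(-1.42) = 5.50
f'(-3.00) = -28.35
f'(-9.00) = -93.63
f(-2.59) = 26.00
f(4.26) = 117.62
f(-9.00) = 402.65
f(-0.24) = -0.10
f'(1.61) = 21.81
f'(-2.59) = -23.89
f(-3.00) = 36.71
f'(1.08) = 16.04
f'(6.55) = 75.55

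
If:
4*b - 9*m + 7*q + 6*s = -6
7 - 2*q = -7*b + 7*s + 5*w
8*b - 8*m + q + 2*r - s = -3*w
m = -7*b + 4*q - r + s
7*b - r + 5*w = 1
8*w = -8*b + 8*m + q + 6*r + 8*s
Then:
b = -37072/82989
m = 580/27663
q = -49943/82989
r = 121189/165978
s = 1735/55326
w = 17915/18442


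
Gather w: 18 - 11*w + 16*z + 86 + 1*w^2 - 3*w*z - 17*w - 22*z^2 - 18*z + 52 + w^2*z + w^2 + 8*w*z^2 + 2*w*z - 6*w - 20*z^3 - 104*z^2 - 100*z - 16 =w^2*(z + 2) + w*(8*z^2 - z - 34) - 20*z^3 - 126*z^2 - 102*z + 140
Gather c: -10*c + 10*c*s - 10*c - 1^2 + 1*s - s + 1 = c*(10*s - 20)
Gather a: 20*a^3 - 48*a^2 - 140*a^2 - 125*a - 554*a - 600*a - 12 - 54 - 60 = 20*a^3 - 188*a^2 - 1279*a - 126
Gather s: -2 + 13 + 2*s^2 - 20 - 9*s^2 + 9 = -7*s^2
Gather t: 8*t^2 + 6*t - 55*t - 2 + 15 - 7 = 8*t^2 - 49*t + 6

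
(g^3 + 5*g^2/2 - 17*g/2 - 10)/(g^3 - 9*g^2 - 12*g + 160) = (2*g^2 - 3*g - 5)/(2*(g^2 - 13*g + 40))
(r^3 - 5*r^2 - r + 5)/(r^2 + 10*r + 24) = (r^3 - 5*r^2 - r + 5)/(r^2 + 10*r + 24)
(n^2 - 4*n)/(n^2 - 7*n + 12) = n/(n - 3)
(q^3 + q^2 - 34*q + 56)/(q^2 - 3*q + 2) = (q^2 + 3*q - 28)/(q - 1)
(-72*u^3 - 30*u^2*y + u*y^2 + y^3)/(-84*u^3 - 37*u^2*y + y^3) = (-6*u + y)/(-7*u + y)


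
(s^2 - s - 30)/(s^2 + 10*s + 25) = (s - 6)/(s + 5)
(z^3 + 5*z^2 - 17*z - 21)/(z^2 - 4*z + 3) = (z^2 + 8*z + 7)/(z - 1)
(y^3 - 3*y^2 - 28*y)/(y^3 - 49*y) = (y + 4)/(y + 7)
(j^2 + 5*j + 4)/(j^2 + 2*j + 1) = (j + 4)/(j + 1)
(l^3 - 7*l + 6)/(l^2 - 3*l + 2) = l + 3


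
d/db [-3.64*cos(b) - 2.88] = 3.64*sin(b)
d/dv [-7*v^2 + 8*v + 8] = 8 - 14*v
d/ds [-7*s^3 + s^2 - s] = -21*s^2 + 2*s - 1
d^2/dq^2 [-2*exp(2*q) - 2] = -8*exp(2*q)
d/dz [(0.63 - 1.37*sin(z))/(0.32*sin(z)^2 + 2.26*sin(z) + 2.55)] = (0.4384*sin(z)^2 - 0.4032*sin(z) - 4.9173)*cos(z)/(0.1024*sin(z)^4 + 1.4464*sin(z)^3 + 6.7396*sin(z)^2 + 11.526*sin(z) + 6.5025)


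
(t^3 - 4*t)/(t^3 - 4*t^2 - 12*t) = (t - 2)/(t - 6)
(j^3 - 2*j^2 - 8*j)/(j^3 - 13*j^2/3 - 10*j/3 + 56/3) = 3*j/(3*j - 7)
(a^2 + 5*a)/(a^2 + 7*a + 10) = a/(a + 2)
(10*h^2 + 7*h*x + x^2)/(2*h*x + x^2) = (5*h + x)/x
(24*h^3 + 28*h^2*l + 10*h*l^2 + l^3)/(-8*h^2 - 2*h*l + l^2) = (-12*h^2 - 8*h*l - l^2)/(4*h - l)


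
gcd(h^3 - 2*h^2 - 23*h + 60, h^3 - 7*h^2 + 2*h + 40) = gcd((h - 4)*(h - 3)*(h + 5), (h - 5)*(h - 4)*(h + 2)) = h - 4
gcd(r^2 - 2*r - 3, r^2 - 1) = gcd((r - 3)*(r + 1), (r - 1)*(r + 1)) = r + 1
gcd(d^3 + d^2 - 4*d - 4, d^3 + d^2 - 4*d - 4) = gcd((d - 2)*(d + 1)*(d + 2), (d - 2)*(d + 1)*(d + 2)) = d^3 + d^2 - 4*d - 4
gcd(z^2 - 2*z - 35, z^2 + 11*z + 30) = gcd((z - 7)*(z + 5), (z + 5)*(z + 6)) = z + 5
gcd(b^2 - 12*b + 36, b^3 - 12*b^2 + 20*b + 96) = b - 6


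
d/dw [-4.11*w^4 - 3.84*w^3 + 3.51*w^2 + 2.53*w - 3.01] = -16.44*w^3 - 11.52*w^2 + 7.02*w + 2.53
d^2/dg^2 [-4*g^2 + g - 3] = -8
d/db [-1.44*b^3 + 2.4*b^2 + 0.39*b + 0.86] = -4.32*b^2 + 4.8*b + 0.39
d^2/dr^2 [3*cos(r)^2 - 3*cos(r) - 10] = 3*cos(r) - 6*cos(2*r)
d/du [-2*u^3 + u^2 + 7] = 2*u*(1 - 3*u)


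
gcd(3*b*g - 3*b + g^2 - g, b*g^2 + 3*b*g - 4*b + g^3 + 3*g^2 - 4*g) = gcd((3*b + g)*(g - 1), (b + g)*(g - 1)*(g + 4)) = g - 1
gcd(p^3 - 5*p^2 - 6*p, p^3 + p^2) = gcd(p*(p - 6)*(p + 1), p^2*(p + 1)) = p^2 + p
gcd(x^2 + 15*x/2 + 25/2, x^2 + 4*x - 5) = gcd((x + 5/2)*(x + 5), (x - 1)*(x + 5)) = x + 5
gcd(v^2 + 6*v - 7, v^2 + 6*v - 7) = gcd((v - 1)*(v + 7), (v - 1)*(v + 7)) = v^2 + 6*v - 7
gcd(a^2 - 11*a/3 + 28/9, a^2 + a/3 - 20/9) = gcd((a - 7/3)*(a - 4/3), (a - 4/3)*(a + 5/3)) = a - 4/3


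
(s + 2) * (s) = s^2 + 2*s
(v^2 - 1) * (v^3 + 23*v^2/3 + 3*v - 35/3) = v^5 + 23*v^4/3 + 2*v^3 - 58*v^2/3 - 3*v + 35/3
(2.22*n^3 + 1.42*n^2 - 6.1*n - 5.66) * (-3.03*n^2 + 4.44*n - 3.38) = -6.7266*n^5 + 5.5542*n^4 + 17.2842*n^3 - 14.7338*n^2 - 4.5124*n + 19.1308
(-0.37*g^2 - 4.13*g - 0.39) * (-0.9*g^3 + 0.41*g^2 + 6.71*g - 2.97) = 0.333*g^5 + 3.5653*g^4 - 3.825*g^3 - 26.7733*g^2 + 9.6492*g + 1.1583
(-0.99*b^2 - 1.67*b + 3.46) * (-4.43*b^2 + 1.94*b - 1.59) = 4.3857*b^4 + 5.4775*b^3 - 16.9935*b^2 + 9.3677*b - 5.5014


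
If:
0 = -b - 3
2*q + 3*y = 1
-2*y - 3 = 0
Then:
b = -3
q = 11/4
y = -3/2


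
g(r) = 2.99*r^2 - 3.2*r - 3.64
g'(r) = 5.98*r - 3.2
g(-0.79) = 0.75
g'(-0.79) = -7.92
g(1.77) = 0.06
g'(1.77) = 7.38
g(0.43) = -4.46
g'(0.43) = -0.63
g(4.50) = 42.51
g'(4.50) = 23.71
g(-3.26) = 38.57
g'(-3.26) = -22.69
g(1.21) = -3.13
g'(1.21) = 4.04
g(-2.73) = 27.38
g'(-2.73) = -19.53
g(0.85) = -4.20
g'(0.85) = 1.88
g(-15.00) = 717.11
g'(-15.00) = -92.90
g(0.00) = -3.64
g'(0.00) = -3.20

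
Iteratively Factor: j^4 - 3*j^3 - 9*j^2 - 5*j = (j)*(j^3 - 3*j^2 - 9*j - 5) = j*(j + 1)*(j^2 - 4*j - 5) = j*(j + 1)^2*(j - 5)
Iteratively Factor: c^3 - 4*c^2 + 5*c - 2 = (c - 1)*(c^2 - 3*c + 2) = (c - 1)^2*(c - 2)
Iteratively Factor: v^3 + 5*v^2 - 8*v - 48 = (v + 4)*(v^2 + v - 12) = (v - 3)*(v + 4)*(v + 4)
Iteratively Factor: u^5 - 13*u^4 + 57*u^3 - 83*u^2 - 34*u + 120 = (u - 5)*(u^4 - 8*u^3 + 17*u^2 + 2*u - 24) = (u - 5)*(u + 1)*(u^3 - 9*u^2 + 26*u - 24) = (u - 5)*(u - 2)*(u + 1)*(u^2 - 7*u + 12) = (u - 5)*(u - 3)*(u - 2)*(u + 1)*(u - 4)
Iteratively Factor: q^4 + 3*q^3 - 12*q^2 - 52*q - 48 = (q + 3)*(q^3 - 12*q - 16) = (q + 2)*(q + 3)*(q^2 - 2*q - 8) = (q + 2)^2*(q + 3)*(q - 4)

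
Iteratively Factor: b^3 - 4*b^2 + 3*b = (b)*(b^2 - 4*b + 3) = b*(b - 3)*(b - 1)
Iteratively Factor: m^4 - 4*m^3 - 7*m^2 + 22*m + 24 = (m + 2)*(m^3 - 6*m^2 + 5*m + 12) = (m - 4)*(m + 2)*(m^2 - 2*m - 3) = (m - 4)*(m + 1)*(m + 2)*(m - 3)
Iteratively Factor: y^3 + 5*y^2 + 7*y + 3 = (y + 1)*(y^2 + 4*y + 3) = (y + 1)*(y + 3)*(y + 1)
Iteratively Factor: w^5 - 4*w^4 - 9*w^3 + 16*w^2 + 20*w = (w - 5)*(w^4 + w^3 - 4*w^2 - 4*w) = (w - 5)*(w + 1)*(w^3 - 4*w) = (w - 5)*(w - 2)*(w + 1)*(w^2 + 2*w) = (w - 5)*(w - 2)*(w + 1)*(w + 2)*(w)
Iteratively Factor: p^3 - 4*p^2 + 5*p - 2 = (p - 1)*(p^2 - 3*p + 2) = (p - 2)*(p - 1)*(p - 1)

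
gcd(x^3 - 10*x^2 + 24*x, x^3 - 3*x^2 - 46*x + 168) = x^2 - 10*x + 24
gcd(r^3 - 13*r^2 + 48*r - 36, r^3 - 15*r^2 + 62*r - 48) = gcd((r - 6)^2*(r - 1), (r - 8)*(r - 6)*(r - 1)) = r^2 - 7*r + 6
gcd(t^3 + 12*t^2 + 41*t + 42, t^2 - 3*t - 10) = t + 2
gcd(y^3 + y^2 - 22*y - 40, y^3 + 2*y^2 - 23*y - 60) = y^2 - y - 20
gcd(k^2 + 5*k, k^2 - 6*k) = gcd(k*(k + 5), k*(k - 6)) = k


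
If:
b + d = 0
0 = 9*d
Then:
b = 0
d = 0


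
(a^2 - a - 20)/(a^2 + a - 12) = (a - 5)/(a - 3)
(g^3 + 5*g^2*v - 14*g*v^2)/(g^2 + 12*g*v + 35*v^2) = g*(g - 2*v)/(g + 5*v)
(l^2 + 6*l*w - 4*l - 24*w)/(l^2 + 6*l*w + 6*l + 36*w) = (l - 4)/(l + 6)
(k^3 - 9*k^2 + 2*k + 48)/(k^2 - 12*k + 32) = (k^2 - k - 6)/(k - 4)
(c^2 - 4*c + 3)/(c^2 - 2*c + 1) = (c - 3)/(c - 1)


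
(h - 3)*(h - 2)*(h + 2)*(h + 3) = h^4 - 13*h^2 + 36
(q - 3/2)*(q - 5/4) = q^2 - 11*q/4 + 15/8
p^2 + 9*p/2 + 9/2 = (p + 3/2)*(p + 3)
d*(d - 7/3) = d^2 - 7*d/3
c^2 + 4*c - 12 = (c - 2)*(c + 6)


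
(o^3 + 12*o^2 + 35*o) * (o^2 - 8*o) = o^5 + 4*o^4 - 61*o^3 - 280*o^2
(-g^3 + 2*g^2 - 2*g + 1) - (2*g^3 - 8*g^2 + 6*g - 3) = -3*g^3 + 10*g^2 - 8*g + 4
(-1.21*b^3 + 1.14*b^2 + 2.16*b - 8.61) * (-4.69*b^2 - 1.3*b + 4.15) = 5.6749*b^5 - 3.7736*b^4 - 16.6339*b^3 + 42.3039*b^2 + 20.157*b - 35.7315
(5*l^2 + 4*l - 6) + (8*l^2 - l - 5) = 13*l^2 + 3*l - 11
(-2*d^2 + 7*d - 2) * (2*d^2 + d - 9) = -4*d^4 + 12*d^3 + 21*d^2 - 65*d + 18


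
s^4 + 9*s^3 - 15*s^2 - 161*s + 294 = (s - 3)*(s - 2)*(s + 7)^2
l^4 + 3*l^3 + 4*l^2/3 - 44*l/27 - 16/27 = (l - 2/3)*(l + 1/3)*(l + 4/3)*(l + 2)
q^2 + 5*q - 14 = (q - 2)*(q + 7)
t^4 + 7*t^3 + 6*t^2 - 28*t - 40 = (t - 2)*(t + 2)^2*(t + 5)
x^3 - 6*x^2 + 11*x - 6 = (x - 3)*(x - 2)*(x - 1)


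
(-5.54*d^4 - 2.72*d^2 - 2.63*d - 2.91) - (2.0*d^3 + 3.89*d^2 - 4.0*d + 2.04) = -5.54*d^4 - 2.0*d^3 - 6.61*d^2 + 1.37*d - 4.95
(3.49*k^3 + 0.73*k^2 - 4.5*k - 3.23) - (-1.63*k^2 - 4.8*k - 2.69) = 3.49*k^3 + 2.36*k^2 + 0.3*k - 0.54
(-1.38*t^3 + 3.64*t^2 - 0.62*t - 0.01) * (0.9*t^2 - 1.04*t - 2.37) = -1.242*t^5 + 4.7112*t^4 - 1.073*t^3 - 7.991*t^2 + 1.4798*t + 0.0237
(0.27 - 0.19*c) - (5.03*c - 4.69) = 4.96 - 5.22*c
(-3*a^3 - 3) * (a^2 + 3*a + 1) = -3*a^5 - 9*a^4 - 3*a^3 - 3*a^2 - 9*a - 3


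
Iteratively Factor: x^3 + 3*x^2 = (x)*(x^2 + 3*x) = x^2*(x + 3)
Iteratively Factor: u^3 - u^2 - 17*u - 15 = (u - 5)*(u^2 + 4*u + 3) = (u - 5)*(u + 1)*(u + 3)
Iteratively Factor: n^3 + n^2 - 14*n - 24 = (n - 4)*(n^2 + 5*n + 6) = (n - 4)*(n + 2)*(n + 3)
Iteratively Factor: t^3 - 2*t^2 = (t)*(t^2 - 2*t) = t*(t - 2)*(t)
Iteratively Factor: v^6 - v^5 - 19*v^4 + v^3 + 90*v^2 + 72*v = (v)*(v^5 - v^4 - 19*v^3 + v^2 + 90*v + 72) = v*(v + 1)*(v^4 - 2*v^3 - 17*v^2 + 18*v + 72) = v*(v + 1)*(v + 3)*(v^3 - 5*v^2 - 2*v + 24) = v*(v + 1)*(v + 2)*(v + 3)*(v^2 - 7*v + 12) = v*(v - 4)*(v + 1)*(v + 2)*(v + 3)*(v - 3)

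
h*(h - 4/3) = h^2 - 4*h/3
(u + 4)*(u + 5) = u^2 + 9*u + 20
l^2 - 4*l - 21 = (l - 7)*(l + 3)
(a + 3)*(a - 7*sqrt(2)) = a^2 - 7*sqrt(2)*a + 3*a - 21*sqrt(2)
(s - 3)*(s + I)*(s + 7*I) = s^3 - 3*s^2 + 8*I*s^2 - 7*s - 24*I*s + 21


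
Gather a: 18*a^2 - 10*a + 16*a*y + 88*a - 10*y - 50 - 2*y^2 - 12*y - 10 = 18*a^2 + a*(16*y + 78) - 2*y^2 - 22*y - 60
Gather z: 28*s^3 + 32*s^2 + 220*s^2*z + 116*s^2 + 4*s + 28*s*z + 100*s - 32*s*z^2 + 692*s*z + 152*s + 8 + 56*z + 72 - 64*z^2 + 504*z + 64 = 28*s^3 + 148*s^2 + 256*s + z^2*(-32*s - 64) + z*(220*s^2 + 720*s + 560) + 144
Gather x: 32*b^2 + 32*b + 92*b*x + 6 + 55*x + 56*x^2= 32*b^2 + 32*b + 56*x^2 + x*(92*b + 55) + 6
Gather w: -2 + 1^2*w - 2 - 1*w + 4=0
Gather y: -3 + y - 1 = y - 4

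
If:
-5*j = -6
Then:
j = 6/5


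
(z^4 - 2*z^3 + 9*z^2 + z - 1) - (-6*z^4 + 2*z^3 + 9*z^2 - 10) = 7*z^4 - 4*z^3 + z + 9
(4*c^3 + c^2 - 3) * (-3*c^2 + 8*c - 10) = -12*c^5 + 29*c^4 - 32*c^3 - c^2 - 24*c + 30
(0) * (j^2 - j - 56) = 0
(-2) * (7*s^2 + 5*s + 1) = -14*s^2 - 10*s - 2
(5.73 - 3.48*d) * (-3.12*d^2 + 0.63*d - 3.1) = 10.8576*d^3 - 20.07*d^2 + 14.3979*d - 17.763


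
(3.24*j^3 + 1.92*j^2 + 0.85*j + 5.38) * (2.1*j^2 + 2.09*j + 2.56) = 6.804*j^5 + 10.8036*j^4 + 14.0922*j^3 + 17.9897*j^2 + 13.4202*j + 13.7728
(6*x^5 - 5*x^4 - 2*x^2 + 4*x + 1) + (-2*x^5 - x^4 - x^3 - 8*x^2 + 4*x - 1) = 4*x^5 - 6*x^4 - x^3 - 10*x^2 + 8*x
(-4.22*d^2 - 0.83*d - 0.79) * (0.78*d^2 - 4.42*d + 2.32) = -3.2916*d^4 + 18.005*d^3 - 6.738*d^2 + 1.5662*d - 1.8328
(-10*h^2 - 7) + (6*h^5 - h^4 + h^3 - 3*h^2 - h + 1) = 6*h^5 - h^4 + h^3 - 13*h^2 - h - 6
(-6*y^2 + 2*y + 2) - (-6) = -6*y^2 + 2*y + 8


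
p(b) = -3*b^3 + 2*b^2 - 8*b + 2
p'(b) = -9*b^2 + 4*b - 8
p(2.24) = -39.60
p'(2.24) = -44.20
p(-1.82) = 41.27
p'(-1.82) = -45.09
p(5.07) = -378.12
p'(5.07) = -219.06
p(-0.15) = 3.26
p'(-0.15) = -8.80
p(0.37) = -0.84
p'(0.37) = -7.75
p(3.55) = -135.41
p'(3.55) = -107.22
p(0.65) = -3.18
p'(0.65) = -9.20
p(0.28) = -0.15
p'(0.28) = -7.59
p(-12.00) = 5570.00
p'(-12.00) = -1352.00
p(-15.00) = 10697.00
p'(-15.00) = -2093.00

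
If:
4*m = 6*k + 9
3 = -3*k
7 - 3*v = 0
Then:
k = -1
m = 3/4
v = 7/3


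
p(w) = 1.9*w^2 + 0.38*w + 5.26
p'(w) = 3.8*w + 0.38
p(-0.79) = 6.15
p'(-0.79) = -2.62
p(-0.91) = 6.49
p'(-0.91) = -3.08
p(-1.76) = 10.48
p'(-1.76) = -6.31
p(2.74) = 20.57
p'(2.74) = 10.79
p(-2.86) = 19.71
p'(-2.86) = -10.49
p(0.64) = 6.28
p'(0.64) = 2.81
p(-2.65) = 17.60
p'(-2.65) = -9.69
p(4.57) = 46.68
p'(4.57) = 17.75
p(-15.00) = 427.06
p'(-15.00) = -56.62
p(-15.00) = 427.06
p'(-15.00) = -56.62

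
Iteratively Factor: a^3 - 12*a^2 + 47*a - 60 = (a - 4)*(a^2 - 8*a + 15) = (a - 4)*(a - 3)*(a - 5)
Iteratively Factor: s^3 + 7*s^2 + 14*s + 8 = (s + 2)*(s^2 + 5*s + 4) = (s + 1)*(s + 2)*(s + 4)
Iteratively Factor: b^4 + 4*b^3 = (b)*(b^3 + 4*b^2) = b*(b + 4)*(b^2) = b^2*(b + 4)*(b)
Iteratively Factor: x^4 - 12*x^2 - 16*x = (x)*(x^3 - 12*x - 16) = x*(x + 2)*(x^2 - 2*x - 8) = x*(x - 4)*(x + 2)*(x + 2)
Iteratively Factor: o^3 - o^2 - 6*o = (o)*(o^2 - o - 6) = o*(o - 3)*(o + 2)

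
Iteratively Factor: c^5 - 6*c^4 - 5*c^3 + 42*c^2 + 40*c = (c + 2)*(c^4 - 8*c^3 + 11*c^2 + 20*c) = (c + 1)*(c + 2)*(c^3 - 9*c^2 + 20*c) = (c - 4)*(c + 1)*(c + 2)*(c^2 - 5*c) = (c - 5)*(c - 4)*(c + 1)*(c + 2)*(c)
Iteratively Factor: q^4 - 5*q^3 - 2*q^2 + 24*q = (q - 3)*(q^3 - 2*q^2 - 8*q) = q*(q - 3)*(q^2 - 2*q - 8) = q*(q - 4)*(q - 3)*(q + 2)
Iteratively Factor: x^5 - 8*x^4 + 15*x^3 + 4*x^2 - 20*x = (x)*(x^4 - 8*x^3 + 15*x^2 + 4*x - 20) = x*(x - 2)*(x^3 - 6*x^2 + 3*x + 10) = x*(x - 5)*(x - 2)*(x^2 - x - 2) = x*(x - 5)*(x - 2)*(x + 1)*(x - 2)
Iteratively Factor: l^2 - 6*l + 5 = (l - 5)*(l - 1)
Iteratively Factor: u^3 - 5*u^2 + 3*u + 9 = (u - 3)*(u^2 - 2*u - 3) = (u - 3)^2*(u + 1)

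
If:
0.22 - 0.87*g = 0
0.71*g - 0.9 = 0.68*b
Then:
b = -1.06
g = 0.25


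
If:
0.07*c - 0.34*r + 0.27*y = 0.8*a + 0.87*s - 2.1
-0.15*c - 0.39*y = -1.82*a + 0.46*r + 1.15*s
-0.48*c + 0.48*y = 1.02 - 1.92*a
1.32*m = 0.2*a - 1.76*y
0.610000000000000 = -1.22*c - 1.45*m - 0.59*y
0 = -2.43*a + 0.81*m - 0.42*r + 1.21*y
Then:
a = 0.35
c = -2.31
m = 2.16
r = -2.42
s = 2.36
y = -1.58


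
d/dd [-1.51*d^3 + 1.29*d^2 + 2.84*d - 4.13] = -4.53*d^2 + 2.58*d + 2.84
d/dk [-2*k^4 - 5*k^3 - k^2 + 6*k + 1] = -8*k^3 - 15*k^2 - 2*k + 6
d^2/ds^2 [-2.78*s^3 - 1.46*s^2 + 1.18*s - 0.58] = -16.68*s - 2.92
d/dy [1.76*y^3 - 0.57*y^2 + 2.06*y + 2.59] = 5.28*y^2 - 1.14*y + 2.06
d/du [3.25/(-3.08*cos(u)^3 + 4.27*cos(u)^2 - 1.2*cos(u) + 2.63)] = (-30.03*cos(u)^2 + 27.755*cos(u) - 3.9)*sin(u)/(3.08*cos(u)^3 - 4.27*cos(u)^2 + 1.2*cos(u) - 2.63)^2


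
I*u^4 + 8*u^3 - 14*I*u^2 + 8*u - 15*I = (u - 5*I)*(u - 3*I)*(u + I)*(I*u + 1)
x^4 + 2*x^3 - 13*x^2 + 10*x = x*(x - 2)*(x - 1)*(x + 5)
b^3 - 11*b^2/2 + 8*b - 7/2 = (b - 7/2)*(b - 1)^2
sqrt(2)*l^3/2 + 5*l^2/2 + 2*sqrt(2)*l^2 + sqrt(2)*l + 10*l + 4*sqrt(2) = (l + 4)*(l + 2*sqrt(2))*(sqrt(2)*l/2 + 1/2)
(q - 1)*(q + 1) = q^2 - 1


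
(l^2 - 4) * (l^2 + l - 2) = l^4 + l^3 - 6*l^2 - 4*l + 8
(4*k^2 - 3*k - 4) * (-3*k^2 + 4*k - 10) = -12*k^4 + 25*k^3 - 40*k^2 + 14*k + 40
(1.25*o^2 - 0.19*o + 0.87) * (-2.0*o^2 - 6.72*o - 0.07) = -2.5*o^4 - 8.02*o^3 - 0.5507*o^2 - 5.8331*o - 0.0609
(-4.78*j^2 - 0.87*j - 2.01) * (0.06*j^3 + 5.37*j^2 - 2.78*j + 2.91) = -0.2868*j^5 - 25.7208*j^4 + 8.4959*j^3 - 22.2849*j^2 + 3.0561*j - 5.8491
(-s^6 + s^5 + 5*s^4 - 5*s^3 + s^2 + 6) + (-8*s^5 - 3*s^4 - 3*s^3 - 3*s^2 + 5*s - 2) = -s^6 - 7*s^5 + 2*s^4 - 8*s^3 - 2*s^2 + 5*s + 4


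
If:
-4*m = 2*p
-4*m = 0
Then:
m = 0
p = 0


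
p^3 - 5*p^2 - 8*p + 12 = (p - 6)*(p - 1)*(p + 2)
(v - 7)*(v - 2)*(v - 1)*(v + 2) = v^4 - 8*v^3 + 3*v^2 + 32*v - 28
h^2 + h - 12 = (h - 3)*(h + 4)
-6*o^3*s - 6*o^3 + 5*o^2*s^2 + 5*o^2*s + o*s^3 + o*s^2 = (-o + s)*(6*o + s)*(o*s + o)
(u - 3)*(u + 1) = u^2 - 2*u - 3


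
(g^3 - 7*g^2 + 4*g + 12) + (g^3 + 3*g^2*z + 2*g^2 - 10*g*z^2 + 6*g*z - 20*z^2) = 2*g^3 + 3*g^2*z - 5*g^2 - 10*g*z^2 + 6*g*z + 4*g - 20*z^2 + 12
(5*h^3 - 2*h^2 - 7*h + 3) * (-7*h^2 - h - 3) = -35*h^5 + 9*h^4 + 36*h^3 - 8*h^2 + 18*h - 9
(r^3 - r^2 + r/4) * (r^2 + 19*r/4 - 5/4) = r^5 + 15*r^4/4 - 23*r^3/4 + 39*r^2/16 - 5*r/16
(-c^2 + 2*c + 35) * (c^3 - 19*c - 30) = -c^5 + 2*c^4 + 54*c^3 - 8*c^2 - 725*c - 1050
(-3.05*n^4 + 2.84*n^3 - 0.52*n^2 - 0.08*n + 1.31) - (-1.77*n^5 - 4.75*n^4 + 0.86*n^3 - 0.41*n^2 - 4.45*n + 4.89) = 1.77*n^5 + 1.7*n^4 + 1.98*n^3 - 0.11*n^2 + 4.37*n - 3.58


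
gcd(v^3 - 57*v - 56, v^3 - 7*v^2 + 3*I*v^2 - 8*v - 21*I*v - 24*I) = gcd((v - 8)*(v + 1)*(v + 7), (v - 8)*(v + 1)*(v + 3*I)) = v^2 - 7*v - 8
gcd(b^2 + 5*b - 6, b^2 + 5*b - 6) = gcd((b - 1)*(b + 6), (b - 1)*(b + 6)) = b^2 + 5*b - 6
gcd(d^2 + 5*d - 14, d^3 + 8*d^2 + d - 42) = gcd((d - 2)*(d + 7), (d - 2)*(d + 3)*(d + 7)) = d^2 + 5*d - 14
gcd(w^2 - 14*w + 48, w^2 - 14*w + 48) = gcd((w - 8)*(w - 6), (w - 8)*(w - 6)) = w^2 - 14*w + 48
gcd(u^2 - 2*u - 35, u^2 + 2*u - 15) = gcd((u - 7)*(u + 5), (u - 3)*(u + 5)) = u + 5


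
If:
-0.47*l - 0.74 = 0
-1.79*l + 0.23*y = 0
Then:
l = -1.57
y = -12.25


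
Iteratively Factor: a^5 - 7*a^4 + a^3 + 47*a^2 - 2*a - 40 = (a + 1)*(a^4 - 8*a^3 + 9*a^2 + 38*a - 40) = (a - 4)*(a + 1)*(a^3 - 4*a^2 - 7*a + 10) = (a - 4)*(a + 1)*(a + 2)*(a^2 - 6*a + 5) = (a - 5)*(a - 4)*(a + 1)*(a + 2)*(a - 1)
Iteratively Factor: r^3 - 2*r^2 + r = (r - 1)*(r^2 - r) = (r - 1)^2*(r)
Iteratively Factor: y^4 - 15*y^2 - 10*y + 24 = (y - 1)*(y^3 + y^2 - 14*y - 24) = (y - 1)*(y + 2)*(y^2 - y - 12) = (y - 1)*(y + 2)*(y + 3)*(y - 4)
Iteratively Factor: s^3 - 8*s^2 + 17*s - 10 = (s - 1)*(s^2 - 7*s + 10) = (s - 5)*(s - 1)*(s - 2)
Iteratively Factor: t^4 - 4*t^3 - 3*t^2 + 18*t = (t - 3)*(t^3 - t^2 - 6*t) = t*(t - 3)*(t^2 - t - 6) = t*(t - 3)*(t + 2)*(t - 3)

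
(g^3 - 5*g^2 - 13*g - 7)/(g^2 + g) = g - 6 - 7/g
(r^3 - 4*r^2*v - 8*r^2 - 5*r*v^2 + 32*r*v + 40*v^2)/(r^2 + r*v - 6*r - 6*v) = (r^2 - 5*r*v - 8*r + 40*v)/(r - 6)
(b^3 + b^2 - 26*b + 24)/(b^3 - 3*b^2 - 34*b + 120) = (b - 1)/(b - 5)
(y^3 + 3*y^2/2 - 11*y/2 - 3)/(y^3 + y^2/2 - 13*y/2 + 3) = (2*y + 1)/(2*y - 1)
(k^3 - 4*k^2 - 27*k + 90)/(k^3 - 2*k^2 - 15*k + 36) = (k^2 - k - 30)/(k^2 + k - 12)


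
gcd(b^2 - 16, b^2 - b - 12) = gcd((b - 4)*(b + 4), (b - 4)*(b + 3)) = b - 4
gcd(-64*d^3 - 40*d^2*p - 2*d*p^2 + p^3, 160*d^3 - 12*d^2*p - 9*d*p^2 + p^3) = -32*d^2 - 4*d*p + p^2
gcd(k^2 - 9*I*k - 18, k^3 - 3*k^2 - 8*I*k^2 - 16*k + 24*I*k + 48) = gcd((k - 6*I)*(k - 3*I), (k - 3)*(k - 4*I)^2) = 1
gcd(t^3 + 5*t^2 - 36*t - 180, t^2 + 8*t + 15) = t + 5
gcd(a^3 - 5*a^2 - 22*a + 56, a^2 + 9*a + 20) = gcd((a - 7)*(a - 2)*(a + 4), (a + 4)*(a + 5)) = a + 4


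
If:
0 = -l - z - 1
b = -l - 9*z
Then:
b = 1 - 8*z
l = -z - 1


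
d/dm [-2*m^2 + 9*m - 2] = 9 - 4*m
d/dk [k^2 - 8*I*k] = 2*k - 8*I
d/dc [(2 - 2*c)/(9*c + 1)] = -20/(9*c + 1)^2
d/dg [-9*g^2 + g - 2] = 1 - 18*g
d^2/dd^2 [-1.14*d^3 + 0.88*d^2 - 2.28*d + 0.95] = 1.76 - 6.84*d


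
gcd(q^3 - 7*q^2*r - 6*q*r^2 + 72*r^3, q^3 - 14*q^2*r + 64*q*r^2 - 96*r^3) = q^2 - 10*q*r + 24*r^2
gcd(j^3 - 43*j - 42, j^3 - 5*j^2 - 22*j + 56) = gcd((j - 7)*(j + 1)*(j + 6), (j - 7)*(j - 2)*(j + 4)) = j - 7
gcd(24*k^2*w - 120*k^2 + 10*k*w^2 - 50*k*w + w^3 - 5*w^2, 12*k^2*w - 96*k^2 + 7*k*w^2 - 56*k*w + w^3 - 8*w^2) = 4*k + w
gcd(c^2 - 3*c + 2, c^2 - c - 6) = 1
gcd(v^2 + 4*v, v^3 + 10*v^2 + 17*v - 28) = v + 4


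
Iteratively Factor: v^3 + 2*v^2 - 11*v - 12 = (v - 3)*(v^2 + 5*v + 4) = (v - 3)*(v + 4)*(v + 1)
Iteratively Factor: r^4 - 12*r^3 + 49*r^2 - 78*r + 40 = (r - 2)*(r^3 - 10*r^2 + 29*r - 20) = (r - 2)*(r - 1)*(r^2 - 9*r + 20) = (r - 5)*(r - 2)*(r - 1)*(r - 4)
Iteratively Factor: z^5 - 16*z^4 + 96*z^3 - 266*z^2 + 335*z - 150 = (z - 5)*(z^4 - 11*z^3 + 41*z^2 - 61*z + 30) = (z - 5)*(z - 1)*(z^3 - 10*z^2 + 31*z - 30) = (z - 5)^2*(z - 1)*(z^2 - 5*z + 6) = (z - 5)^2*(z - 2)*(z - 1)*(z - 3)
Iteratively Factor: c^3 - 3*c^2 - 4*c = (c + 1)*(c^2 - 4*c) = c*(c + 1)*(c - 4)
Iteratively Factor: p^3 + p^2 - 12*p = (p - 3)*(p^2 + 4*p) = p*(p - 3)*(p + 4)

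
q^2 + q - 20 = (q - 4)*(q + 5)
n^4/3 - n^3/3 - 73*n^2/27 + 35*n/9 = n*(n/3 + 1)*(n - 7/3)*(n - 5/3)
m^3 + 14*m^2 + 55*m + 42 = (m + 1)*(m + 6)*(m + 7)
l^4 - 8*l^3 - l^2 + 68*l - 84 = (l - 7)*(l - 2)^2*(l + 3)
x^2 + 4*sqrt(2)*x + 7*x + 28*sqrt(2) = (x + 7)*(x + 4*sqrt(2))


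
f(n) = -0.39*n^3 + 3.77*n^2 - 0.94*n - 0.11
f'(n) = -1.17*n^2 + 7.54*n - 0.94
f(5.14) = 41.70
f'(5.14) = 6.90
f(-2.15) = 23.21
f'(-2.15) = -22.56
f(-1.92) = 18.35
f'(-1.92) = -19.73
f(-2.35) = 27.98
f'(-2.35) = -25.12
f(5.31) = 42.81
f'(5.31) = 6.11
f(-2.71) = 37.89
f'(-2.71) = -29.97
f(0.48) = 0.26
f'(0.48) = 2.41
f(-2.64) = 35.82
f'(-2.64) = -29.00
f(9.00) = 12.49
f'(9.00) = -27.85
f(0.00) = -0.11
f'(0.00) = -0.94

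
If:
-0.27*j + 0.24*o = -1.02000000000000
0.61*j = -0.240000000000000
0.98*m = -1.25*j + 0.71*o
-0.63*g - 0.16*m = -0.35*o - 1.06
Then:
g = -0.19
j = -0.39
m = -2.90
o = -4.69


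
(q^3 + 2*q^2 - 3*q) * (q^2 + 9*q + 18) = q^5 + 11*q^4 + 33*q^3 + 9*q^2 - 54*q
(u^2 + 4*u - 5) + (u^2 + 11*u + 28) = 2*u^2 + 15*u + 23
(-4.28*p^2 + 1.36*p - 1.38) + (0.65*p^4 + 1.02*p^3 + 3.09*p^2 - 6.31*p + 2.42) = 0.65*p^4 + 1.02*p^3 - 1.19*p^2 - 4.95*p + 1.04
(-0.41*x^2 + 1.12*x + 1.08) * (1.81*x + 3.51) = -0.7421*x^3 + 0.5881*x^2 + 5.886*x + 3.7908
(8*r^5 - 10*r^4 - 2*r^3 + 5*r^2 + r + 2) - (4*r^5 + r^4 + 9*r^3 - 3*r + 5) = 4*r^5 - 11*r^4 - 11*r^3 + 5*r^2 + 4*r - 3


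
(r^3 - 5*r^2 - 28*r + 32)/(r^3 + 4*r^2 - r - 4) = (r - 8)/(r + 1)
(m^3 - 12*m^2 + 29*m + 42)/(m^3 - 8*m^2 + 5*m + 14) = (m - 6)/(m - 2)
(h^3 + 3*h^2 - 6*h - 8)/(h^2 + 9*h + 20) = (h^2 - h - 2)/(h + 5)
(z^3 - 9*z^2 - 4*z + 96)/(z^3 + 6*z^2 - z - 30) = (z^2 - 12*z + 32)/(z^2 + 3*z - 10)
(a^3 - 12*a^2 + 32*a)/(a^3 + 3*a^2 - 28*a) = (a - 8)/(a + 7)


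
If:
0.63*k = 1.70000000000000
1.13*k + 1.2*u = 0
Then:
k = 2.70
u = -2.54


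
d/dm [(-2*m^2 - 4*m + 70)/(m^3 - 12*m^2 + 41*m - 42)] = 2*(m^4 + 4*m^3 - 170*m^2 + 924*m - 1351)/(m^6 - 24*m^5 + 226*m^4 - 1068*m^3 + 2689*m^2 - 3444*m + 1764)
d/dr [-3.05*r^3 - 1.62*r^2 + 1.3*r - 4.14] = -9.15*r^2 - 3.24*r + 1.3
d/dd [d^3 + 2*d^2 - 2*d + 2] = 3*d^2 + 4*d - 2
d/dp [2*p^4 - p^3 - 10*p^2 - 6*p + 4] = 8*p^3 - 3*p^2 - 20*p - 6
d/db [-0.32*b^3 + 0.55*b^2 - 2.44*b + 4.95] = -0.96*b^2 + 1.1*b - 2.44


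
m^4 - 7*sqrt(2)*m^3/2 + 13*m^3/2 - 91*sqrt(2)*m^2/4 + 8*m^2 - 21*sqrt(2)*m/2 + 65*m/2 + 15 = (m + 1/2)*(m + 6)*(m - 5*sqrt(2)/2)*(m - sqrt(2))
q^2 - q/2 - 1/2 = (q - 1)*(q + 1/2)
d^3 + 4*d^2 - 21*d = d*(d - 3)*(d + 7)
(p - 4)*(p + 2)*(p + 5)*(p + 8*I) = p^4 + 3*p^3 + 8*I*p^3 - 18*p^2 + 24*I*p^2 - 40*p - 144*I*p - 320*I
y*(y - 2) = y^2 - 2*y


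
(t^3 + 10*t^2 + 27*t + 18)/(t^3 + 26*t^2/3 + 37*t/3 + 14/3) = 3*(t^2 + 9*t + 18)/(3*t^2 + 23*t + 14)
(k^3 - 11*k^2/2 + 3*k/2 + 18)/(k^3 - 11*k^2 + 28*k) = (2*k^2 - 3*k - 9)/(2*k*(k - 7))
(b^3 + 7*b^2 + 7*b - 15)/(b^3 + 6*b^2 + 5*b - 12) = (b + 5)/(b + 4)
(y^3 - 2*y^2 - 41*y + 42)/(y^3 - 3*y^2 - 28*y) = (y^2 + 5*y - 6)/(y*(y + 4))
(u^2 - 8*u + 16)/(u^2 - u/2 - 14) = 2*(u - 4)/(2*u + 7)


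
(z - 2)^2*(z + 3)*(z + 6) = z^4 + 5*z^3 - 14*z^2 - 36*z + 72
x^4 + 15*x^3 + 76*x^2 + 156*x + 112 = (x + 2)^2*(x + 4)*(x + 7)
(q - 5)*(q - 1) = q^2 - 6*q + 5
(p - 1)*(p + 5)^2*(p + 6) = p^4 + 15*p^3 + 69*p^2 + 65*p - 150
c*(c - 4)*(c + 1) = c^3 - 3*c^2 - 4*c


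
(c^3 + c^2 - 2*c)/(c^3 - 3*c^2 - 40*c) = (-c^2 - c + 2)/(-c^2 + 3*c + 40)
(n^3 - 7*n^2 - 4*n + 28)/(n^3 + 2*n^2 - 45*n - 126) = (n^2 - 4)/(n^2 + 9*n + 18)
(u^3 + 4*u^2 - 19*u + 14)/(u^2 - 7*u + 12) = (u^3 + 4*u^2 - 19*u + 14)/(u^2 - 7*u + 12)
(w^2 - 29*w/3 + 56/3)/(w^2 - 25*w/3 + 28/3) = (3*w - 8)/(3*w - 4)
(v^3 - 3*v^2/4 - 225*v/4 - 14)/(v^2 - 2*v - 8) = (-4*v^3 + 3*v^2 + 225*v + 56)/(4*(-v^2 + 2*v + 8))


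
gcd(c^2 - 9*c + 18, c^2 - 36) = c - 6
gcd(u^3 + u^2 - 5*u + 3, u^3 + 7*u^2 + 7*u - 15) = u^2 + 2*u - 3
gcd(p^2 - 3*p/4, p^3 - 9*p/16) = p^2 - 3*p/4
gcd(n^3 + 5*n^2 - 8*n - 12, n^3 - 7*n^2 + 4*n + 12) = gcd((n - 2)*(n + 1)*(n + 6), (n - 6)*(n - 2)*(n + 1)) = n^2 - n - 2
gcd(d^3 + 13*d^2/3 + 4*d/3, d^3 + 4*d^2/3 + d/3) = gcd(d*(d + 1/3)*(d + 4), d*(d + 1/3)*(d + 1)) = d^2 + d/3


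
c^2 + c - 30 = (c - 5)*(c + 6)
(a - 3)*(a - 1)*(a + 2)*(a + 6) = a^4 + 4*a^3 - 17*a^2 - 24*a + 36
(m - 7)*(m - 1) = m^2 - 8*m + 7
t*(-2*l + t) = -2*l*t + t^2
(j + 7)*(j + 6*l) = j^2 + 6*j*l + 7*j + 42*l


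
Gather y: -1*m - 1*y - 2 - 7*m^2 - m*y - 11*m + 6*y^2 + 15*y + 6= -7*m^2 - 12*m + 6*y^2 + y*(14 - m) + 4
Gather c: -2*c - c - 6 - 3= -3*c - 9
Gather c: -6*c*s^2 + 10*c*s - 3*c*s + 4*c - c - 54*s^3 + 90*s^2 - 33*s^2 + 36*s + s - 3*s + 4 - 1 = c*(-6*s^2 + 7*s + 3) - 54*s^3 + 57*s^2 + 34*s + 3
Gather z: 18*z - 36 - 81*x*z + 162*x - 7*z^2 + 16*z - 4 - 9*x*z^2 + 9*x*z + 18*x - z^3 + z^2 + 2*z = 180*x - z^3 + z^2*(-9*x - 6) + z*(36 - 72*x) - 40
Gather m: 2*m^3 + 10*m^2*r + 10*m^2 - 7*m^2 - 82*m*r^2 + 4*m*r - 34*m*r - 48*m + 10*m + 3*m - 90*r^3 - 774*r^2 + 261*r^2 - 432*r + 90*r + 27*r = 2*m^3 + m^2*(10*r + 3) + m*(-82*r^2 - 30*r - 35) - 90*r^3 - 513*r^2 - 315*r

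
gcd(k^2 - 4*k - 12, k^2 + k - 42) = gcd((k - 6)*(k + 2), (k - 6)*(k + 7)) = k - 6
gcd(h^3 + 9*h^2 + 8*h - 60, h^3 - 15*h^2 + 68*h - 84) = h - 2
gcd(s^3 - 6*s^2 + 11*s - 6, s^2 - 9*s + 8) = s - 1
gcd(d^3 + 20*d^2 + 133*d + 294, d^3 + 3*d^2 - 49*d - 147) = d + 7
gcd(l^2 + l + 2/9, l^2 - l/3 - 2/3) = l + 2/3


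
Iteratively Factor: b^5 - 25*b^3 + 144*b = (b)*(b^4 - 25*b^2 + 144) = b*(b - 4)*(b^3 + 4*b^2 - 9*b - 36) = b*(b - 4)*(b + 4)*(b^2 - 9) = b*(b - 4)*(b - 3)*(b + 4)*(b + 3)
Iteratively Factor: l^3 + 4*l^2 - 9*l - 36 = (l - 3)*(l^2 + 7*l + 12) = (l - 3)*(l + 4)*(l + 3)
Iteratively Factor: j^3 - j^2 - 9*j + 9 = (j - 3)*(j^2 + 2*j - 3) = (j - 3)*(j - 1)*(j + 3)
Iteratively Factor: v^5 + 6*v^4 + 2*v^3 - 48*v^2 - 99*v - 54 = (v + 1)*(v^4 + 5*v^3 - 3*v^2 - 45*v - 54) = (v + 1)*(v + 2)*(v^3 + 3*v^2 - 9*v - 27) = (v + 1)*(v + 2)*(v + 3)*(v^2 - 9) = (v + 1)*(v + 2)*(v + 3)^2*(v - 3)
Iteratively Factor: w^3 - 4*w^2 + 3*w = (w - 3)*(w^2 - w) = w*(w - 3)*(w - 1)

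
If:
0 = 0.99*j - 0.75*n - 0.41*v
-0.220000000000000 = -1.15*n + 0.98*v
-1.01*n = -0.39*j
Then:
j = -0.18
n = -0.07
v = -0.31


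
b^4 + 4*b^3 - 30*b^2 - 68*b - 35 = (b - 5)*(b + 1)^2*(b + 7)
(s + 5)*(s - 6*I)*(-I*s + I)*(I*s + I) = s^4 + 5*s^3 - 6*I*s^3 - s^2 - 30*I*s^2 - 5*s + 6*I*s + 30*I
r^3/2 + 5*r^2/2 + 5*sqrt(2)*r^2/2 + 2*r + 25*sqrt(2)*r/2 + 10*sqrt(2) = (r/2 + 1/2)*(r + 4)*(r + 5*sqrt(2))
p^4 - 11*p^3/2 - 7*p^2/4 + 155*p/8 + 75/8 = (p - 5)*(p - 5/2)*(p + 1/2)*(p + 3/2)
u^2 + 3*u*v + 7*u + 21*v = (u + 7)*(u + 3*v)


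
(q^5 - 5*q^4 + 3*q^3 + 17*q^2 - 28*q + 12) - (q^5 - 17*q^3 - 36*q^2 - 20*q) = -5*q^4 + 20*q^3 + 53*q^2 - 8*q + 12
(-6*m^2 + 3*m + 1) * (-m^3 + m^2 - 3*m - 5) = 6*m^5 - 9*m^4 + 20*m^3 + 22*m^2 - 18*m - 5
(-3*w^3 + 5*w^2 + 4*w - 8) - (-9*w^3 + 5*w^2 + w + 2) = 6*w^3 + 3*w - 10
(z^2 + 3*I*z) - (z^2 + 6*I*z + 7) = -3*I*z - 7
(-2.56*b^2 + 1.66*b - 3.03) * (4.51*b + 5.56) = -11.5456*b^3 - 6.747*b^2 - 4.4357*b - 16.8468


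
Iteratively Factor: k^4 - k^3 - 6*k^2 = (k + 2)*(k^3 - 3*k^2) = (k - 3)*(k + 2)*(k^2) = k*(k - 3)*(k + 2)*(k)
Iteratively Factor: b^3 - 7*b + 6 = (b - 2)*(b^2 + 2*b - 3) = (b - 2)*(b + 3)*(b - 1)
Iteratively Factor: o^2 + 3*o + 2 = (o + 1)*(o + 2)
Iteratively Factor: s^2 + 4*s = (s + 4)*(s)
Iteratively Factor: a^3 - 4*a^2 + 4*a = (a - 2)*(a^2 - 2*a) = a*(a - 2)*(a - 2)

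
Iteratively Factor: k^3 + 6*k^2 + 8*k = (k + 4)*(k^2 + 2*k) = (k + 2)*(k + 4)*(k)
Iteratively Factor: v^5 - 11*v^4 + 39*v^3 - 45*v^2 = (v - 5)*(v^4 - 6*v^3 + 9*v^2) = (v - 5)*(v - 3)*(v^3 - 3*v^2) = v*(v - 5)*(v - 3)*(v^2 - 3*v) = v*(v - 5)*(v - 3)^2*(v)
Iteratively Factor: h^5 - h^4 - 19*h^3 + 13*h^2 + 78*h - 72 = (h - 1)*(h^4 - 19*h^2 - 6*h + 72) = (h - 4)*(h - 1)*(h^3 + 4*h^2 - 3*h - 18) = (h - 4)*(h - 1)*(h + 3)*(h^2 + h - 6) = (h - 4)*(h - 1)*(h + 3)^2*(h - 2)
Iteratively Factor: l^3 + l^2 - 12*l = (l - 3)*(l^2 + 4*l) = l*(l - 3)*(l + 4)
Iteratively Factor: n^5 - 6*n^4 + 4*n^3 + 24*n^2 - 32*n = (n - 2)*(n^4 - 4*n^3 - 4*n^2 + 16*n) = (n - 4)*(n - 2)*(n^3 - 4*n) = n*(n - 4)*(n - 2)*(n^2 - 4) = n*(n - 4)*(n - 2)^2*(n + 2)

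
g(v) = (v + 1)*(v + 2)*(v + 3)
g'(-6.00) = 47.00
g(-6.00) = -60.00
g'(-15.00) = 506.00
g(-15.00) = -2184.00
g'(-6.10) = 49.43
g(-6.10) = -64.82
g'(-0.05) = 10.41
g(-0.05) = 5.46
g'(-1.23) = 0.78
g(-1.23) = -0.31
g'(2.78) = 67.55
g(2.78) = 104.44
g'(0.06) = 11.73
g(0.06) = 6.68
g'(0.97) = 25.46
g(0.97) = 23.23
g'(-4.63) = 19.75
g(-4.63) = -15.56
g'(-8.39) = 121.50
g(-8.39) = -254.53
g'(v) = (v + 1)*(v + 2) + (v + 1)*(v + 3) + (v + 2)*(v + 3)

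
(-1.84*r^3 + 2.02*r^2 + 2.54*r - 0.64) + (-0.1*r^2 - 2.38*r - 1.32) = -1.84*r^3 + 1.92*r^2 + 0.16*r - 1.96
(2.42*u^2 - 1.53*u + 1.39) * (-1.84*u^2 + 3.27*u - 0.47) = -4.4528*u^4 + 10.7286*u^3 - 8.6981*u^2 + 5.2644*u - 0.6533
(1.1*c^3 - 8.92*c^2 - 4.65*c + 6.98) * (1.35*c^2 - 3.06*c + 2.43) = 1.485*c^5 - 15.408*c^4 + 23.6907*c^3 + 1.9764*c^2 - 32.6583*c + 16.9614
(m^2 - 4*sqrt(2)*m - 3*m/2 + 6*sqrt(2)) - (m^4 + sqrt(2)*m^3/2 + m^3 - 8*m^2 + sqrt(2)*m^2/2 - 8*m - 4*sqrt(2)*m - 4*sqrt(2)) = -m^4 - m^3 - sqrt(2)*m^3/2 - sqrt(2)*m^2/2 + 9*m^2 + 13*m/2 + 10*sqrt(2)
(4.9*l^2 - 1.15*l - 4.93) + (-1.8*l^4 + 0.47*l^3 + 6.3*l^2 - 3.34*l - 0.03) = -1.8*l^4 + 0.47*l^3 + 11.2*l^2 - 4.49*l - 4.96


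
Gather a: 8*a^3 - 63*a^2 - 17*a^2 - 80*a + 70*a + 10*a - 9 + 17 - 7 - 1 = 8*a^3 - 80*a^2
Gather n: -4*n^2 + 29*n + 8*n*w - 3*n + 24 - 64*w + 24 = -4*n^2 + n*(8*w + 26) - 64*w + 48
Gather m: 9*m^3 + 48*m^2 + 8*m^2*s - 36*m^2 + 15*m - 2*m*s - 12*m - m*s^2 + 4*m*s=9*m^3 + m^2*(8*s + 12) + m*(-s^2 + 2*s + 3)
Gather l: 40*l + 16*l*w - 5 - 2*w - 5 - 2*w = l*(16*w + 40) - 4*w - 10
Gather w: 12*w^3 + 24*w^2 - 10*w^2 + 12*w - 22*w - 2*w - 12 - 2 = 12*w^3 + 14*w^2 - 12*w - 14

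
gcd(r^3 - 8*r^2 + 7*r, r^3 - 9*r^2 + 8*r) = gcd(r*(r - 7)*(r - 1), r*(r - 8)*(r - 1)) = r^2 - r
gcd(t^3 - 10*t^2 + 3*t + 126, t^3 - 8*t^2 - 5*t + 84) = t^2 - 4*t - 21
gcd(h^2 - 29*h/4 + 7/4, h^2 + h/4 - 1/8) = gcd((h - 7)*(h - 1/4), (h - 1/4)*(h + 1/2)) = h - 1/4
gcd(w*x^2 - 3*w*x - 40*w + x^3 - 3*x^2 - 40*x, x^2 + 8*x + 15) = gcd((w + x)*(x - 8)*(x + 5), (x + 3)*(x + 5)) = x + 5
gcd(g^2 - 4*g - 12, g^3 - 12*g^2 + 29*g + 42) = g - 6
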